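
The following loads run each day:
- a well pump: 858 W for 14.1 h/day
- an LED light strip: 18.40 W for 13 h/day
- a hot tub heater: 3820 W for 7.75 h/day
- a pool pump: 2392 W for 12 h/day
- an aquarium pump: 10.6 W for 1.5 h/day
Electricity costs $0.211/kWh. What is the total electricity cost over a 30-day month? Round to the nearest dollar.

well pump: 858 W × 14.1 h × 30 d = 362,934 Wh = 362.9 kWh
LED light strip: 18.40 W × 13 h × 30 d = 7,176 Wh = 7.176 kWh
hot tub heater: 3820 W × 7.75 h × 30 d = 888,150 Wh = 888.1 kWh
pool pump: 2392 W × 12 h × 30 d = 861,120 Wh = 861.1 kWh
aquarium pump: 10.6 W × 1.5 h × 30 d = 477 Wh = 0.477 kWh
Total energy = 362.9 + 7.176 + 888.1 + 861.1 + 0.477 = 2,120 kWh
Cost = 2,120 kWh × $0.211 = $447.29 ≈ $447

$447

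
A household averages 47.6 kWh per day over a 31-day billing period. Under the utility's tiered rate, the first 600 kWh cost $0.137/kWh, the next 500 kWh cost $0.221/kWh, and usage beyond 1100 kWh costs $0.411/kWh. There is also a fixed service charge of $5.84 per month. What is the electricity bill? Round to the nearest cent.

Usage = 47.6 kWh/day × 31 days = 1475.6 kWh
First 600 kWh × $0.137 = $82.20
Next 500 kWh × $0.221 = $110.50
Remaining 375.6 kWh × $0.411 = $154.37
Energy charge = $347.07; + service $5.84 = $352.91

$352.91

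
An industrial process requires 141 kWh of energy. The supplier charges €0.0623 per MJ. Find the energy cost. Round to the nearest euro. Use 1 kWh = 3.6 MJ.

141 kWh × (3.6 MJ/kWh) = 507.6 MJ
Cost = 507.6 MJ × €0.0623/MJ = €31.62 ≈ €32

€32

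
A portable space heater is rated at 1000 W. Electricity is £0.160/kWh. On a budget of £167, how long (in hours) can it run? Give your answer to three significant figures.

Energy budget = £167 / £0.160 per kWh = 1,044 kWh = 1,043,750 Wh
Runtime = 1,043,750 Wh / 1000 W = 1,044 h

1040 h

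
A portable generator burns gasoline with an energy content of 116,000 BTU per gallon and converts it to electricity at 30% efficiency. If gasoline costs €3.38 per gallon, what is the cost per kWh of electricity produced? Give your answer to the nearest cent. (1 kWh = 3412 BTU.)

Electrical output per gallon = 116,000 BTU × 0.30 / 3412 BTU/kWh = 10.2 kWh
Cost per kWh = €3.38 / 10.2 kWh = €0.331

€0.33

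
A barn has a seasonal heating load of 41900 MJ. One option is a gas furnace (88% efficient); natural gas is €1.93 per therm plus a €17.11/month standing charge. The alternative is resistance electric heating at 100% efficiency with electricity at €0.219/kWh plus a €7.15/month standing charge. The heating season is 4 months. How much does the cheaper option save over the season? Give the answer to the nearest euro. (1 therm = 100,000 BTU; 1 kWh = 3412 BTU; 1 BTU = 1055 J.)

€1638

Heat load = 41900 MJ = 41,900,000,000 J / 1055 = 39,715,640 BTU
Gas: input = 39,715,640 / 0.88 = 45,131,409 BTU = 451.3 therm → 451.3 × €1.93 = €871.04; + 4 × €17.11 standing = €939.48
Electric: 39,715,640 BTU / 3412 = 11,640 kWh → × €0.219 = €2,549.16; + 4 × €7.15 standing = €2,577.76
Difference = |€939.48 − €2,577.76| = €1,638.28 ≈ €1638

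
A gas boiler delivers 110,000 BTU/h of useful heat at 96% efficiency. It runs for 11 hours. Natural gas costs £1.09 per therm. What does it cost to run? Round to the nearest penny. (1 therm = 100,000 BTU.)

£13.74

Heat delivered = 110,000 BTU/h × 11 h = 1,210,000 BTU
Gas input = 1,210,000 / 0.96 = 1,260,417 BTU
= 1,260,417 / 100,000 = 12.6 therm
Cost = 12.6 × £1.09/therm = £13.74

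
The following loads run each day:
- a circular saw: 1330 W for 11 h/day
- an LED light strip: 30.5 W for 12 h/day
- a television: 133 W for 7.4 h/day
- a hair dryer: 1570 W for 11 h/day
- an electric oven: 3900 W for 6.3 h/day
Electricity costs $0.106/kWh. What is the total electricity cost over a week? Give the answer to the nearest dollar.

$43

circular saw: 1330 W × 11 h × 7 d = 102,410 Wh = 102.4 kWh
LED light strip: 30.5 W × 12 h × 7 d = 2,562 Wh = 2.562 kWh
television: 133 W × 7.4 h × 7 d = 6,889 Wh = 6.889 kWh
hair dryer: 1570 W × 11 h × 7 d = 120,890 Wh = 120.9 kWh
electric oven: 3900 W × 6.3 h × 7 d = 171,990 Wh = 172 kWh
Total energy = 102.4 + 2.562 + 6.889 + 120.9 + 172 = 404.7 kWh
Cost = 404.7 kWh × $0.106 = $42.90 ≈ $43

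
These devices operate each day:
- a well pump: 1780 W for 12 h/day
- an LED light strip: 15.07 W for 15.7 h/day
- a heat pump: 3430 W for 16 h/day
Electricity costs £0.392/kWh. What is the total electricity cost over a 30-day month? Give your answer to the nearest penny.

£899.36

well pump: 1780 W × 12 h × 30 d = 640,800 Wh = 640.8 kWh
LED light strip: 15.07 W × 15.7 h × 30 d = 7,098 Wh = 7.098 kWh
heat pump: 3430 W × 16 h × 30 d = 1,646,400 Wh = 1,646 kWh
Total energy = 640.8 + 7.098 + 1,646 = 2,294 kWh
Cost = 2,294 kWh × £0.392 = £899.36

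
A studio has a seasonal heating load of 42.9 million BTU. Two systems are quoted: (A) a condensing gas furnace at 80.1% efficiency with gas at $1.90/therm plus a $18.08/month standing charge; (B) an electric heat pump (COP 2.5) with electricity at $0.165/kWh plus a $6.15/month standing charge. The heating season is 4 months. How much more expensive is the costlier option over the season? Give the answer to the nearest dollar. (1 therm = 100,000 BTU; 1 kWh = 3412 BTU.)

Heat load = 42.9 × 10⁶ BTU = 42,900,000 BTU
Gas: input = 42,900,000 / 0.801 = 53,558,052 BTU = 535.6 therm → 535.6 × $1.90 = $1,017.60; + 4 × $18.08 standing = $1,089.92
Heat pump: 42,900,000 BTU / 3412 = 12,570 kWh heat; / 2.5 = 5,029 kWh in → × $0.165 = $829.84; + 4 × $6.15 standing = $854.44
Difference = |$1,089.92 − $854.44| = $235.49 ≈ $235

$235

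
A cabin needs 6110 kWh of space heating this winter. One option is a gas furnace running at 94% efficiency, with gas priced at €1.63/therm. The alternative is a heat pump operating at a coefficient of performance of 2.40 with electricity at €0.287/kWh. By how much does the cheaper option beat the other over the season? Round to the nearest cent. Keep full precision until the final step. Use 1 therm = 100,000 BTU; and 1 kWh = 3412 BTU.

€369.15

Heat load = 6110 kWh × 3412 = 20,847,320 BTU
Gas: input = 20,847,320 / 0.940 = 22,178,000 BTU = 221.8 therm → 221.8 × €1.63 = €361.50
Heat pump: 20,847,320 BTU / 3412 = 6,110 kWh heat; / 2.40 = 2,546 kWh in → × €0.287 = €730.65
Difference = |€361.50 − €730.65| = €369.15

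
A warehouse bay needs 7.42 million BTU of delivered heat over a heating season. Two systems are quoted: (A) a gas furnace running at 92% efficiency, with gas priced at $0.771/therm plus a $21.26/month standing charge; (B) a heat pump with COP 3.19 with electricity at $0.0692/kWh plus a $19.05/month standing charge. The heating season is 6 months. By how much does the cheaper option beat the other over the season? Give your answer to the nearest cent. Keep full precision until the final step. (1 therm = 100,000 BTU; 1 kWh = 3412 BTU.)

$28.27

Heat load = 7.42 × 10⁶ BTU = 7,420,000 BTU
Gas: input = 7,420,000 / 0.92 = 8,065,217 BTU = 80.65 therm → 80.65 × $0.771 = $62.18; + 6 × $21.26 standing = $189.74
Heat pump: 7,420,000 BTU / 3412 = 2,175 kWh heat; / 3.19 = 681.7 kWh in → × $0.0692 = $47.17; + 6 × $19.05 standing = $161.47
Difference = |$189.74 − $161.47| = $28.27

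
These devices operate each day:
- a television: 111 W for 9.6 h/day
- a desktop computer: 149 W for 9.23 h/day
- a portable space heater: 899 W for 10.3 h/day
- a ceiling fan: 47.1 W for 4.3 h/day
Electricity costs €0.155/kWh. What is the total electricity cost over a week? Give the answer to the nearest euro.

television: 111 W × 9.6 h × 7 d = 7,459 Wh = 7.459 kWh
desktop computer: 149 W × 9.23 h × 7 d = 9,627 Wh = 9.627 kWh
portable space heater: 899 W × 10.3 h × 7 d = 64,818 Wh = 64.82 kWh
ceiling fan: 47.1 W × 4.3 h × 7 d = 1,418 Wh = 1.418 kWh
Total energy = 7.459 + 9.627 + 64.82 + 1.418 = 83.32 kWh
Cost = 83.32 kWh × €0.155 = €12.91 ≈ €13

€13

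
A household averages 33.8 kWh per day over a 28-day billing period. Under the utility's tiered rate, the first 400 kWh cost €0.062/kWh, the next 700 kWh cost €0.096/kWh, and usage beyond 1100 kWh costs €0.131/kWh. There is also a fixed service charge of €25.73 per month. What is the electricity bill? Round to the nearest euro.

€103

Usage = 33.8 kWh/day × 28 days = 946.4 kWh
First 400 kWh × €0.062 = €24.80
Next 546.4 kWh × €0.096 = €52.45
Remaining tier: 0 kWh (not reached)
Energy charge = €77.25; + service €25.73 = €102.98 ≈ €103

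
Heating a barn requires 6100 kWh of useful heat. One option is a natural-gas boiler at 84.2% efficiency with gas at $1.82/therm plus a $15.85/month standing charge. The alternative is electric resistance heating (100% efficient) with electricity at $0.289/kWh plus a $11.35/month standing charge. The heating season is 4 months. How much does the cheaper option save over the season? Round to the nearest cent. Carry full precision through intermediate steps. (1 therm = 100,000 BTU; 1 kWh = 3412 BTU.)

Heat load = 6100 kWh × 3412 = 20,813,200 BTU
Gas: input = 20,813,200 / 0.842 = 24,718,765 BTU = 247.2 therm → 247.2 × $1.82 = $449.88; + 4 × $15.85 standing = $513.28
Electric: 20,813,200 BTU / 3412 = 6,100 kWh → × $0.289 = $1,762.90; + 4 × $11.35 standing = $1,808.30
Difference = |$513.28 − $1,808.30| = $1,295.02

$1295.02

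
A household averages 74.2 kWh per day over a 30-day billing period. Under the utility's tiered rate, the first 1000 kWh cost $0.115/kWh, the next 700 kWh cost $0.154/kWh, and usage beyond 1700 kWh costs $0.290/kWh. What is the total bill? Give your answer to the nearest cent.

$375.34

Usage = 74.2 kWh/day × 30 days = 2226 kWh
First 1000 kWh × $0.115 = $115.00
Next 700 kWh × $0.154 = $107.80
Remaining 526 kWh × $0.290 = $152.54
Total = $375.34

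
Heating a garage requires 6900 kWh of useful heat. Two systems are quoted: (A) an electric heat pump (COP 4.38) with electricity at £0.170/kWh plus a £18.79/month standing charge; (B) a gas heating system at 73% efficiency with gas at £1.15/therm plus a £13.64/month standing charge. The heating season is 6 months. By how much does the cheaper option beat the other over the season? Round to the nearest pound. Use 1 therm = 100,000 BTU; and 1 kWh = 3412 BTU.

£72

Heat load = 6900 kWh × 3412 = 23,542,800 BTU
Gas: input = 23,542,800 / 0.73 = 32,250,411 BTU = 322.5 therm → 322.5 × £1.15 = £370.88; + 6 × £13.64 standing = £452.72
Heat pump: 23,542,800 BTU / 3412 = 6,900 kWh heat; / 4.38 = 1,575 kWh in → × £0.170 = £267.81; + 6 × £18.79 standing = £380.55
Difference = |£452.72 − £380.55| = £72.17 ≈ £72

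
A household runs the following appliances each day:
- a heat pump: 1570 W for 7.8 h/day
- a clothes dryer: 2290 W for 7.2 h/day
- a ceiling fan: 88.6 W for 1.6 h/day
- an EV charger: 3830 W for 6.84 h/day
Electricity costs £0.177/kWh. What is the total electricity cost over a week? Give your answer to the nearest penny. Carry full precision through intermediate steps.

heat pump: 1570 W × 7.8 h × 7 d = 85,722 Wh = 85.72 kWh
clothes dryer: 2290 W × 7.2 h × 7 d = 115,416 Wh = 115.4 kWh
ceiling fan: 88.6 W × 1.6 h × 7 d = 992 Wh = 0.9923 kWh
EV charger: 3830 W × 6.84 h × 7 d = 183,380 Wh = 183.4 kWh
Total energy = 85.72 + 115.4 + 0.9923 + 183.4 = 385.5 kWh
Cost = 385.5 kWh × £0.177 = £68.24

£68.24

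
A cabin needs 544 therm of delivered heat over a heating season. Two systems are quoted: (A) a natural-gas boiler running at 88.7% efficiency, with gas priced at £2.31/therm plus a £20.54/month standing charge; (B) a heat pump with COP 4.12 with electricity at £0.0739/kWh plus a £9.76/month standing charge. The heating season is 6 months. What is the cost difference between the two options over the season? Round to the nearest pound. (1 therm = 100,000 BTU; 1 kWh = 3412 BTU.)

Heat load = 544 therm × 100,000 = 54,400,000 BTU
Gas: input = 54,400,000 / 0.887 = 61,330,327 BTU = 613.3 therm → 613.3 × £2.31 = £1,416.73; + 6 × £20.54 standing = £1,539.97
Heat pump: 54,400,000 BTU / 3412 = 15,940 kWh heat; / 4.12 = 3,870 kWh in → × £0.0739 = £285.98; + 6 × £9.76 standing = £344.54
Difference = |£1,539.97 − £344.54| = £1,195.43 ≈ £1195

£1195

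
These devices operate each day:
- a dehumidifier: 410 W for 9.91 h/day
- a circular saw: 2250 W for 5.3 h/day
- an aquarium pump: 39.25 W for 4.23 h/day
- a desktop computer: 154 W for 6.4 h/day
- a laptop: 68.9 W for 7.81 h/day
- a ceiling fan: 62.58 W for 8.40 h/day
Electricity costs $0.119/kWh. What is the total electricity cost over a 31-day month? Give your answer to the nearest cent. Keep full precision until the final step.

$67.15

dehumidifier: 410 W × 9.91 h × 31 d = 125,956 Wh = 126 kWh
circular saw: 2250 W × 5.3 h × 31 d = 369,675 Wh = 369.7 kWh
aquarium pump: 39.25 W × 4.23 h × 31 d = 5,147 Wh = 5.147 kWh
desktop computer: 154 W × 6.4 h × 31 d = 30,554 Wh = 30.55 kWh
laptop: 68.9 W × 7.81 h × 31 d = 16,681 Wh = 16.68 kWh
ceiling fan: 62.58 W × 8.40 h × 31 d = 16,296 Wh = 16.3 kWh
Total energy = 126 + 369.7 + 5.147 + 30.55 + 16.68 + 16.3 = 564.3 kWh
Cost = 564.3 kWh × $0.119 = $67.15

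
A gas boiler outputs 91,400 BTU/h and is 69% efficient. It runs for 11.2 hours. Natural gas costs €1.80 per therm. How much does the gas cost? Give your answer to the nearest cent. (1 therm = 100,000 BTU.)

Heat delivered = 91,400 BTU/h × 11.2 h = 1,023,680 BTU
Gas input = 1,023,680 / 0.69 = 1,483,594 BTU
= 1,483,594 / 100,000 = 14.84 therm
Cost = 14.84 × €1.80/therm = €26.70

€26.70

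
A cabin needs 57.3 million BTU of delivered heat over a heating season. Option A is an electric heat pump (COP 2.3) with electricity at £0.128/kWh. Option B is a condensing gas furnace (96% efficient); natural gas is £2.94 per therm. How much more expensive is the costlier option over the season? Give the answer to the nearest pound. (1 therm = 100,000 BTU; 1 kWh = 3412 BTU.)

£820

Heat load = 57.3 × 10⁶ BTU = 57,300,000 BTU
Gas: input = 57,300,000 / 0.96 = 59,687,500 BTU = 596.9 therm → 596.9 × £2.94 = £1,754.81
Heat pump: 57,300,000 BTU / 3412 = 16,790 kWh heat; / 2.3 = 7,302 kWh in → × £0.128 = £934.60
Difference = |£1,754.81 − £934.60| = £820.21 ≈ £820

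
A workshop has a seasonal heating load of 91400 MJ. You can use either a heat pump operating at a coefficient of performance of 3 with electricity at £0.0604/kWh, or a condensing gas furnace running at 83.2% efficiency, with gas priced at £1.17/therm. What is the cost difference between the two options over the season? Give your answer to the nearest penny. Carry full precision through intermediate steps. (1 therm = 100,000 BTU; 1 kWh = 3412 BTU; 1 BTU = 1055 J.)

£707.09

Heat load = 91400 MJ = 91,400,000,000 J / 1055 = 86,635,071 BTU
Gas: input = 86,635,071 / 0.832 = 104,128,691 BTU = 1,041 therm → 1,041 × £1.17 = £1,218.31
Heat pump: 86,635,071 BTU / 3412 = 25,390 kWh heat; / 3 = 8,464 kWh in → × £0.0604 = £511.21
Difference = |£1,218.31 − £511.21| = £707.09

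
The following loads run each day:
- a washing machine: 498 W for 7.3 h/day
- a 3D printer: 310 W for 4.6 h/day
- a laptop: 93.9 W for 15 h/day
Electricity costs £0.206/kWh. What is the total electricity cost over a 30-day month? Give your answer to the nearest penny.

£39.98

washing machine: 498 W × 7.3 h × 30 d = 109,062 Wh = 109.1 kWh
3D printer: 310 W × 4.6 h × 30 d = 42,780 Wh = 42.78 kWh
laptop: 93.9 W × 15 h × 30 d = 42,255 Wh = 42.26 kWh
Total energy = 109.1 + 42.78 + 42.26 = 194.1 kWh
Cost = 194.1 kWh × £0.206 = £39.98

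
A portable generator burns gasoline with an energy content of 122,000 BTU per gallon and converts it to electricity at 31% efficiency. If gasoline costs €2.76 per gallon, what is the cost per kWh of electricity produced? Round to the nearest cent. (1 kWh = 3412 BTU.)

€0.25

Electrical output per gallon = 122,000 BTU × 0.31 / 3412 BTU/kWh = 11.08 kWh
Cost per kWh = €2.76 / 11.08 kWh = €0.249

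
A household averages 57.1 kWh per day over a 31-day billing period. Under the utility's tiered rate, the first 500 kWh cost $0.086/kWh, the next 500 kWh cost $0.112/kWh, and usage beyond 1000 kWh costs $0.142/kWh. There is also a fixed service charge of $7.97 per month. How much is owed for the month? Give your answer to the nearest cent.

Usage = 57.1 kWh/day × 31 days = 1770.1 kWh
First 500 kWh × $0.086 = $43.00
Next 500 kWh × $0.112 = $56.00
Remaining 770.1 kWh × $0.142 = $109.35
Energy charge = $208.35; + service $7.97 = $216.32

$216.32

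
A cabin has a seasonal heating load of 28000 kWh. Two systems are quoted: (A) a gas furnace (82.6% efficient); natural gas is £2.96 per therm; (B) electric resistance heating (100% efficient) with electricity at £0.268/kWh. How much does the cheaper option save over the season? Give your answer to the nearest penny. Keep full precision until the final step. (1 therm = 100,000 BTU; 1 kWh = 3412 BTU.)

Heat load = 28000 kWh × 3412 = 95,536,000 BTU
Gas: input = 95,536,000 / 0.826 = 115,661,017 BTU = 1,157 therm → 1,157 × £2.96 = £3,423.57
Electric: 95,536,000 BTU / 3412 = 28,000 kWh → × £0.268 = £7,504.00
Difference = |£3,423.57 − £7,504.00| = £4,080.43

£4080.43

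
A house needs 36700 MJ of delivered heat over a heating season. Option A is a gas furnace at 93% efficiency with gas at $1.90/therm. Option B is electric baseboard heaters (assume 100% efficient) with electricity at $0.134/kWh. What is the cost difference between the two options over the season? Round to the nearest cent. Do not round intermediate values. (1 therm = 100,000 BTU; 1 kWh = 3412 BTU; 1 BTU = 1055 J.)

Heat load = 36700 MJ = 36,700,000,000 J / 1055 = 34,786,730 BTU
Gas: input = 34,786,730 / 0.93 = 37,405,086 BTU = 374.1 therm → 374.1 × $1.90 = $710.70
Electric: 34,786,730 BTU / 3412 = 10,200 kWh → × $0.134 = $1,366.18
Difference = |$710.70 − $1,366.18| = $655.49

$655.49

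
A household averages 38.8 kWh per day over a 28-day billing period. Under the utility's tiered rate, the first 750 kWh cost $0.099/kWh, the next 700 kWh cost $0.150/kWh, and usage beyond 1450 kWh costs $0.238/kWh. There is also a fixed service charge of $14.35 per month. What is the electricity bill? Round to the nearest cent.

$139.06

Usage = 38.8 kWh/day × 28 days = 1086.4 kWh
First 750 kWh × $0.099 = $74.25
Next 336.4 kWh × $0.150 = $50.46
Remaining tier: 0 kWh (not reached)
Energy charge = $124.71; + service $14.35 = $139.06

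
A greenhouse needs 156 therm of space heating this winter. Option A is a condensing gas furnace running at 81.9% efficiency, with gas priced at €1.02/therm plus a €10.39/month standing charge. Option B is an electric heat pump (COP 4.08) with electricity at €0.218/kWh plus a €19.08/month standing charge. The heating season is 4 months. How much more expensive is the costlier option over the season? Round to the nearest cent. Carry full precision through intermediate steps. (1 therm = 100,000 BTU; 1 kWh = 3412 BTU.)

€84.77

Heat load = 156 therm × 100,000 = 15,600,000 BTU
Gas: input = 15,600,000 / 0.819 = 19,047,619 BTU = 190.5 therm → 190.5 × €1.02 = €194.29; + 4 × €10.39 standing = €235.85
Heat pump: 15,600,000 BTU / 3412 = 4,572 kWh heat; / 4.08 = 1,121 kWh in → × €0.218 = €244.29; + 4 × €19.08 standing = €320.61
Difference = |€235.85 − €320.61| = €84.77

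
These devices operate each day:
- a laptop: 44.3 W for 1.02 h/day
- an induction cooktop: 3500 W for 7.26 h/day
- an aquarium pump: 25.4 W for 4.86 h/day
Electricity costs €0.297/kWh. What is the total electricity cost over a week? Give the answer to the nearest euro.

laptop: 44.3 W × 1.02 h × 7 d = 316 Wh = 0.3163 kWh
induction cooktop: 3500 W × 7.26 h × 7 d = 177,870 Wh = 177.9 kWh
aquarium pump: 25.4 W × 4.86 h × 7 d = 864 Wh = 0.8641 kWh
Total energy = 0.3163 + 177.9 + 0.8641 = 179.1 kWh
Cost = 179.1 kWh × €0.297 = €53.18 ≈ €53

€53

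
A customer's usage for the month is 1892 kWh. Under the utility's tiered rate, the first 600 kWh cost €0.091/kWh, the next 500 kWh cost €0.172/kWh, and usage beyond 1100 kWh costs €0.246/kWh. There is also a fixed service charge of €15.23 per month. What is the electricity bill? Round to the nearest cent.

First 600 kWh × €0.091 = €54.60
Next 500 kWh × €0.172 = €86.00
Remaining 792 kWh × €0.246 = €194.83
Energy charge = €335.43; + service €15.23 = €350.66

€350.66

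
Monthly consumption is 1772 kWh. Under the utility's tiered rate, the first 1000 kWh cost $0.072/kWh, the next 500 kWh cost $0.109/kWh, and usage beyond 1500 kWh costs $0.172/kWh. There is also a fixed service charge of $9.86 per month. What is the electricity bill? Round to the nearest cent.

First 1000 kWh × $0.072 = $72.00
Next 500 kWh × $0.109 = $54.50
Remaining 272 kWh × $0.172 = $46.78
Energy charge = $173.28; + service $9.86 = $183.14

$183.14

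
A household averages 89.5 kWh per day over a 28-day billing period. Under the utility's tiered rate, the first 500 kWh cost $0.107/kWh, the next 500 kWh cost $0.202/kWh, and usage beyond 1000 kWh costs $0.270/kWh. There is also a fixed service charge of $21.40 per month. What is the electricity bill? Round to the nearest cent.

$582.52

Usage = 89.5 kWh/day × 28 days = 2506 kWh
First 500 kWh × $0.107 = $53.50
Next 500 kWh × $0.202 = $101.00
Remaining 1506 kWh × $0.270 = $406.62
Energy charge = $561.12; + service $21.40 = $582.52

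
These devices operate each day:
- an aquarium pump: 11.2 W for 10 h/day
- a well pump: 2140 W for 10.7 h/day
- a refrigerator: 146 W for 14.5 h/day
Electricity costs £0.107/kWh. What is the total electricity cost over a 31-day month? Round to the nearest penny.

aquarium pump: 11.2 W × 10 h × 31 d = 3,472 Wh = 3.472 kWh
well pump: 2140 W × 10.7 h × 31 d = 709,838 Wh = 709.8 kWh
refrigerator: 146 W × 14.5 h × 31 d = 65,627 Wh = 65.63 kWh
Total energy = 3.472 + 709.8 + 65.63 = 778.9 kWh
Cost = 778.9 kWh × £0.107 = £83.35

£83.35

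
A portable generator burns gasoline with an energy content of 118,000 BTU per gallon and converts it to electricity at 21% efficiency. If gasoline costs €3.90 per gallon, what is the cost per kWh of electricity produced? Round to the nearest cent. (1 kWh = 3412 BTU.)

Electrical output per gallon = 118,000 BTU × 0.21 / 3412 BTU/kWh = 7.263 kWh
Cost per kWh = €3.90 / 7.263 kWh = €0.537

€0.54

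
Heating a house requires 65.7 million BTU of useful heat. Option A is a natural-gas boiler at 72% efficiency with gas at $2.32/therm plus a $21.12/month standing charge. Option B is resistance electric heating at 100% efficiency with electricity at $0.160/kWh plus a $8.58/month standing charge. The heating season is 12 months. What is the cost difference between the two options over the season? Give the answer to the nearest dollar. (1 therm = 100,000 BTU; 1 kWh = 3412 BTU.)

Heat load = 65.7 × 10⁶ BTU = 65,700,000 BTU
Gas: input = 65,700,000 / 0.72 = 91,250,000 BTU = 912.5 therm → 912.5 × $2.32 = $2,117.00; + 12 × $21.12 standing = $2,370.44
Electric: 65,700,000 BTU / 3412 = 19,260 kWh → × $0.160 = $3,080.89; + 12 × $8.58 standing = $3,183.85
Difference = |$2,370.44 − $3,183.85| = $813.41 ≈ $813

$813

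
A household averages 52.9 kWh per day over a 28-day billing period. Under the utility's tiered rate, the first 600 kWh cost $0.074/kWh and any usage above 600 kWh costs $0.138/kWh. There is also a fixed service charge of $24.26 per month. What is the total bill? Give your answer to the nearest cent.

$190.27

Usage = 52.9 kWh/day × 28 days = 1481.2 kWh
First 600 kWh × $0.074 = $44.40
Remaining 881.2 kWh × $0.138 = $121.61
Energy charge = $166.01; + service $24.26 = $190.27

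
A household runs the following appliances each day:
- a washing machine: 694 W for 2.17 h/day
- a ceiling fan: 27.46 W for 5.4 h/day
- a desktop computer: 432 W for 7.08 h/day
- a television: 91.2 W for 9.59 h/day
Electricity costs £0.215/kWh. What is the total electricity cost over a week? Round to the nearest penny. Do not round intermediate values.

washing machine: 694 W × 2.17 h × 7 d = 10,542 Wh = 10.54 kWh
ceiling fan: 27.46 W × 5.4 h × 7 d = 1,038 Wh = 1.038 kWh
desktop computer: 432 W × 7.08 h × 7 d = 21,410 Wh = 21.41 kWh
television: 91.2 W × 9.59 h × 7 d = 6,122 Wh = 6.122 kWh
Total energy = 10.54 + 1.038 + 21.41 + 6.122 = 39.11 kWh
Cost = 39.11 kWh × £0.215 = £8.41

£8.41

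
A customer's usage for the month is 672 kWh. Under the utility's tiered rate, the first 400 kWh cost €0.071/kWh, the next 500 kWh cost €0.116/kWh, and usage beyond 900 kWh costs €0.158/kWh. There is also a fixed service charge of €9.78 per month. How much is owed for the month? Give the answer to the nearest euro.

€70

First 400 kWh × €0.071 = €28.40
Next 272 kWh × €0.116 = €31.55
Remaining tier: 0 kWh (not reached)
Energy charge = €59.95; + service €9.78 = €69.73 ≈ €70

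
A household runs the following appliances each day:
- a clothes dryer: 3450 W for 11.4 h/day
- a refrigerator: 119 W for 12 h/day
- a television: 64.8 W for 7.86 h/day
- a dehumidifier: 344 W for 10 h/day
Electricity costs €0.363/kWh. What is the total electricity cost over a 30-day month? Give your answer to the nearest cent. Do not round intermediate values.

€486.86

clothes dryer: 3450 W × 11.4 h × 30 d = 1,179,900 Wh = 1,180 kWh
refrigerator: 119 W × 12 h × 30 d = 42,840 Wh = 42.84 kWh
television: 64.8 W × 7.86 h × 30 d = 15,280 Wh = 15.28 kWh
dehumidifier: 344 W × 10 h × 30 d = 103,200 Wh = 103.2 kWh
Total energy = 1,180 + 42.84 + 15.28 + 103.2 = 1,341 kWh
Cost = 1,341 kWh × €0.363 = €486.86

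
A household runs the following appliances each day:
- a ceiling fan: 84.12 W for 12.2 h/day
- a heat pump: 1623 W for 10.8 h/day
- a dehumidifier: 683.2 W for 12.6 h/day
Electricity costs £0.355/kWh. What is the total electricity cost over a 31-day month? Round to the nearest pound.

ceiling fan: 84.12 W × 12.2 h × 31 d = 31,814 Wh = 31.81 kWh
heat pump: 1623 W × 10.8 h × 31 d = 543,380 Wh = 543.4 kWh
dehumidifier: 683.2 W × 12.6 h × 31 d = 266,858 Wh = 266.9 kWh
Total energy = 31.81 + 543.4 + 266.9 = 842.1 kWh
Cost = 842.1 kWh × £0.355 = £298.93 ≈ £299

£299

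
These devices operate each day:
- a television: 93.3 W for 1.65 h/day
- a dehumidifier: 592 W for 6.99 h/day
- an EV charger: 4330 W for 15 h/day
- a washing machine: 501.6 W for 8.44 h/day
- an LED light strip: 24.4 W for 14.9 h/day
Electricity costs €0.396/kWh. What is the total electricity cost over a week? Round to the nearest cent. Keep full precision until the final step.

€204.68

television: 93.3 W × 1.65 h × 7 d = 1,078 Wh = 1.078 kWh
dehumidifier: 592 W × 6.99 h × 7 d = 28,967 Wh = 28.97 kWh
EV charger: 4330 W × 15 h × 7 d = 454,650 Wh = 454.6 kWh
washing machine: 501.6 W × 8.44 h × 7 d = 29,635 Wh = 29.63 kWh
LED light strip: 24.4 W × 14.9 h × 7 d = 2,545 Wh = 2.545 kWh
Total energy = 1.078 + 28.97 + 454.6 + 29.63 + 2.545 = 516.9 kWh
Cost = 516.9 kWh × €0.396 = €204.68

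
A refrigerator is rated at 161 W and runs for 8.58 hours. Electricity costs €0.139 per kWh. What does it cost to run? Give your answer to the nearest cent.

€0.19

Energy = 161 W × 8.58 h = 1,381 Wh = 1.381 kWh
Cost = 1.381 kWh × €0.139/kWh = €0.19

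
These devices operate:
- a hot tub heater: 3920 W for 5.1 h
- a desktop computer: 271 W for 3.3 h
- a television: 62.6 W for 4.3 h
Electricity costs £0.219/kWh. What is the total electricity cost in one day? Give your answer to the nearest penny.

hot tub heater: 3920 W × 5.1 h = 19,992 Wh = 19.99 kWh
desktop computer: 271 W × 3.3 h = 894 Wh = 0.8943 kWh
television: 62.6 W × 4.3 h = 269 Wh = 0.2692 kWh
Total energy = 19.99 + 0.8943 + 0.2692 = 21.16 kWh
Cost = 21.16 kWh × £0.219 = £4.63

£4.63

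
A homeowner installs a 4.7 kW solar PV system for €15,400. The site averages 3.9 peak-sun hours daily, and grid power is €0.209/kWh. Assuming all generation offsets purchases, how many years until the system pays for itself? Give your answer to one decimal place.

11.0 years

Daily generation = 4.7 kW × 3.9 h = 18.33 kWh
Annual generation = 18.33 × 365 = 6690.5 kWh
Annual savings = 6690.5 × €0.209 = €1,398.30
Payback = €15,400 / €1,398.30 = 11 years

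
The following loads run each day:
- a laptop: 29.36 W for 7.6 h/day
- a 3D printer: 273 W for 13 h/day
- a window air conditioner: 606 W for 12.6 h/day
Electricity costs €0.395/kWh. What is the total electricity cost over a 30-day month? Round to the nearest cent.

laptop: 29.36 W × 7.6 h × 30 d = 6,694 Wh = 6.694 kWh
3D printer: 273 W × 13 h × 30 d = 106,470 Wh = 106.5 kWh
window air conditioner: 606 W × 12.6 h × 30 d = 229,068 Wh = 229.1 kWh
Total energy = 6.694 + 106.5 + 229.1 = 342.2 kWh
Cost = 342.2 kWh × €0.395 = €135.18

€135.18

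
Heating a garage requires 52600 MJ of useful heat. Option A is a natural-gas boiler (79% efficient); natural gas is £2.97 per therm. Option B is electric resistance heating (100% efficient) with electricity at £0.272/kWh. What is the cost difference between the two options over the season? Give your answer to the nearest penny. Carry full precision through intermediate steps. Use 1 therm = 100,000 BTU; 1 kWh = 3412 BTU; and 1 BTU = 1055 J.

Heat load = 52600 MJ = 52,600,000,000 J / 1055 = 49,857,820 BTU
Gas: input = 49,857,820 / 0.79 = 63,111,164 BTU = 631.1 therm → 631.1 × £2.97 = £1,874.40
Electric: 49,857,820 BTU / 3412 = 14,610 kWh → × £0.272 = £3,974.60
Difference = |£1,874.40 − £3,974.60| = £2,100.20

£2100.20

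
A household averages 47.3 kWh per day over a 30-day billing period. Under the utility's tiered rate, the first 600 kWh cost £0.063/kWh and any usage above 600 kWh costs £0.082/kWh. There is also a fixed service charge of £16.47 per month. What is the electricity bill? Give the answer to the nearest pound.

Usage = 47.3 kWh/day × 30 days = 1419 kWh
First 600 kWh × £0.063 = £37.80
Remaining 819 kWh × £0.082 = £67.16
Energy charge = £104.96; + service £16.47 = £121.43 ≈ £121

£121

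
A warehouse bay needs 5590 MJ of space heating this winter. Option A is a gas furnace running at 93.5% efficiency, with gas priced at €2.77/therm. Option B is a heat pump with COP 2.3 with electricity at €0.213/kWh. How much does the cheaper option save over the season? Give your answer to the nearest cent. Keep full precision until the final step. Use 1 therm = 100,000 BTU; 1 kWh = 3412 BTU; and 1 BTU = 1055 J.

Heat load = 5590 MJ = 5,590,000,000 J / 1055 = 5,298,578 BTU
Gas: input = 5,298,578 / 0.935 = 5,666,929 BTU = 56.67 therm → 56.67 × €2.77 = €156.97
Heat pump: 5,298,578 BTU / 3412 = 1,553 kWh heat; / 2.3 = 675.2 kWh in → × €0.213 = €143.81
Difference = |€156.97 − €143.81| = €13.16

€13.16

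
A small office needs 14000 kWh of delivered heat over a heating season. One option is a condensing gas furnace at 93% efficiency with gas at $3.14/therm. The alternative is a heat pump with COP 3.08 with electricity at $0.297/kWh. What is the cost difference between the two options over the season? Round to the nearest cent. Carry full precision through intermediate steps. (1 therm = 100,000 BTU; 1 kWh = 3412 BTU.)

$262.81

Heat load = 14000 kWh × 3412 = 47,768,000 BTU
Gas: input = 47,768,000 / 0.93 = 51,363,441 BTU = 513.6 therm → 513.6 × $3.14 = $1,612.81
Heat pump: 47,768,000 BTU / 3412 = 14,000 kWh heat; / 3.08 = 4,545 kWh in → × $0.297 = $1,350.00
Difference = |$1,612.81 − $1,350.00| = $262.81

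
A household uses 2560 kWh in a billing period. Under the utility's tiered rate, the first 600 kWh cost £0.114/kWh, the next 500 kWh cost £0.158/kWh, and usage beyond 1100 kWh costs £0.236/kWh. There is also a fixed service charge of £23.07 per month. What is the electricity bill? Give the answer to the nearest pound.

First 600 kWh × £0.114 = £68.40
Next 500 kWh × £0.158 = £79.00
Remaining 1460 kWh × £0.236 = £344.56
Energy charge = £491.96; + service £23.07 = £515.03 ≈ £515

£515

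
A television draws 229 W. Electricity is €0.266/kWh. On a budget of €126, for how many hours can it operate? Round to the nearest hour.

Energy budget = €126 / €0.266 per kWh = 473.7 kWh = 473,684 Wh
Runtime = 473,684 Wh / 229 W = 2,068 h

2068 h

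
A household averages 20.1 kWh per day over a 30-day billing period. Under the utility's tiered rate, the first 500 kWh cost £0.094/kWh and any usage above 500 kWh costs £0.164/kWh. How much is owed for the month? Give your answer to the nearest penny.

£63.89

Usage = 20.1 kWh/day × 30 days = 603 kWh
First 500 kWh × £0.094 = £47.00
Remaining 103 kWh × £0.164 = £16.89
Total = £63.89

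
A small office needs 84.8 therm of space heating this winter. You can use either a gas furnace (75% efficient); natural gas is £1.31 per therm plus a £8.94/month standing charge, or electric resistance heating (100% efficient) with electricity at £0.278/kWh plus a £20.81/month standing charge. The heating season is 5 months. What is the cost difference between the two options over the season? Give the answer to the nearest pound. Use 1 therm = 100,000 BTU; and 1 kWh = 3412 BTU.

Heat load = 84.8 therm × 100,000 = 8,480,000 BTU
Gas: input = 8,480,000 / 0.75 = 11,306,667 BTU = 113.1 therm → 113.1 × £1.31 = £148.12; + 5 × £8.94 standing = £192.82
Electric: 8,480,000 BTU / 3412 = 2,485 kWh → × £0.278 = £690.93; + 5 × £20.81 standing = £794.98
Difference = |£192.82 − £794.98| = £602.16 ≈ £602

£602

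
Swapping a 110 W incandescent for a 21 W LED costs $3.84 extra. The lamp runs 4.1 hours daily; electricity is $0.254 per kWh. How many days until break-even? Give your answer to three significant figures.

41.4 days

Power saved = 110 − 21 = 89 W
Daily energy saved = 89 W × 4.1 h = 364.9 Wh = 0.3649 kWh
Daily savings = 0.3649 × $0.254 = $0.0927
Payback = $3.84 / $0.0927 per day = 41.43 days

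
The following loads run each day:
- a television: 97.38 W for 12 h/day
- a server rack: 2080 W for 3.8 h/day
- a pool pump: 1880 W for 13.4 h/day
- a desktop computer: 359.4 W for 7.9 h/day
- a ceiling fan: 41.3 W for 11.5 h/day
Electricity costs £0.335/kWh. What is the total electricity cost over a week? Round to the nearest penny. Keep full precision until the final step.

television: 97.38 W × 12 h × 7 d = 8,180 Wh = 8.18 kWh
server rack: 2080 W × 3.8 h × 7 d = 55,328 Wh = 55.33 kWh
pool pump: 1880 W × 13.4 h × 7 d = 176,344 Wh = 176.3 kWh
desktop computer: 359.4 W × 7.9 h × 7 d = 19,875 Wh = 19.87 kWh
ceiling fan: 41.3 W × 11.5 h × 7 d = 3,325 Wh = 3.325 kWh
Total energy = 8.18 + 55.33 + 176.3 + 19.87 + 3.325 = 263.1 kWh
Cost = 263.1 kWh × £0.335 = £88.12

£88.12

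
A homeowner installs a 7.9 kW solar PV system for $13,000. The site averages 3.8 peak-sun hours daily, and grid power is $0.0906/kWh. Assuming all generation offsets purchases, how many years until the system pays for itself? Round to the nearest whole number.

13 years

Daily generation = 7.9 kW × 3.8 h = 30.02 kWh
Annual generation = 30.02 × 365 = 10957 kWh
Annual savings = 10957 × $0.0906 = $992.73
Payback = $13,000 / $992.73 = 13.1 years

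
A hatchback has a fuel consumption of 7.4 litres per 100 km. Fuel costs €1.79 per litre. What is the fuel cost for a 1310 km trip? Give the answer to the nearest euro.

Fuel = 7.4 L/100 km × 1310 km / 100 = 96.94 L
Cost = 96.94 L × €1.79/L = €173.52 ≈ €174

€174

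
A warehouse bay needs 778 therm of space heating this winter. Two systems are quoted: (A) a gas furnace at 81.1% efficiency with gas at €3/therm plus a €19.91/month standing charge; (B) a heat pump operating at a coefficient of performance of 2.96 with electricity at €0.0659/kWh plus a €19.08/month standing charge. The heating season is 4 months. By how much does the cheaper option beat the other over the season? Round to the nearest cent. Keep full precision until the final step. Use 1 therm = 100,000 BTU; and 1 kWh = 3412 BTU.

Heat load = 778 therm × 100,000 = 77,800,000 BTU
Gas: input = 77,800,000 / 0.811 = 95,930,949 BTU = 959.3 therm → 959.3 × €3 = €2,877.93; + 4 × €19.91 standing = €2,957.57
Heat pump: 77,800,000 BTU / 3412 = 22,800 kWh heat; / 2.96 = 7,703 kWh in → × €0.0659 = €507.65; + 4 × €19.08 standing = €583.97
Difference = |€2,957.57 − €583.97| = €2,373.60

€2373.60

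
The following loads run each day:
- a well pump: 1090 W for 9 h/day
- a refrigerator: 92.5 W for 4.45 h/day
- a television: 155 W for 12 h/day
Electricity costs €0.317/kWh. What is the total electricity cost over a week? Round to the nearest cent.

well pump: 1090 W × 9 h × 7 d = 68,670 Wh = 68.67 kWh
refrigerator: 92.5 W × 4.45 h × 7 d = 2,881 Wh = 2.881 kWh
television: 155 W × 12 h × 7 d = 13,020 Wh = 13.02 kWh
Total energy = 68.67 + 2.881 + 13.02 = 84.57 kWh
Cost = 84.57 kWh × €0.317 = €26.81

€26.81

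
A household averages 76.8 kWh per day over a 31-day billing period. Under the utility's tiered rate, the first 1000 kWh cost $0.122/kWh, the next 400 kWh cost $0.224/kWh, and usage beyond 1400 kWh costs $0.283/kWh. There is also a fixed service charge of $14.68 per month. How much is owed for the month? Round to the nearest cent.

Usage = 76.8 kWh/day × 31 days = 2380.8 kWh
First 1000 kWh × $0.122 = $122.00
Next 400 kWh × $0.224 = $89.60
Remaining 980.8 kWh × $0.283 = $277.57
Energy charge = $489.17; + service $14.68 = $503.85

$503.85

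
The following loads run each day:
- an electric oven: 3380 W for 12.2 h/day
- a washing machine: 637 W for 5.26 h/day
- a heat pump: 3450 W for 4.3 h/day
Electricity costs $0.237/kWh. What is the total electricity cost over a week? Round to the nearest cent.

electric oven: 3380 W × 12.2 h × 7 d = 288,652 Wh = 288.7 kWh
washing machine: 637 W × 5.26 h × 7 d = 23,454 Wh = 23.45 kWh
heat pump: 3450 W × 4.3 h × 7 d = 103,845 Wh = 103.8 kWh
Total energy = 288.7 + 23.45 + 103.8 = 416 kWh
Cost = 416 kWh × $0.237 = $98.58

$98.58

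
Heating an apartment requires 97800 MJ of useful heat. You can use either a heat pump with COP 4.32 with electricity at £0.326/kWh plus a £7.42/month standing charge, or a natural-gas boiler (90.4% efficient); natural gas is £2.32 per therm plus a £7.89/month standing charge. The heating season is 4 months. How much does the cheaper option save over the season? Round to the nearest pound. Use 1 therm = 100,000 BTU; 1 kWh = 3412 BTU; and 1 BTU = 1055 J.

Heat load = 97800 MJ = 97,800,000,000 J / 1055 = 92,701,422 BTU
Gas: input = 92,701,422 / 0.904 = 102,545,821 BTU = 1,025 therm → 1,025 × £2.32 = £2,379.06; + 4 × £7.89 standing = £2,410.62
Heat pump: 92,701,422 BTU / 3412 = 27,170 kWh heat; / 4.32 = 6,289 kWh in → × £0.326 = £2,050.27; + 4 × £7.42 standing = £2,079.95
Difference = |£2,410.62 − £2,079.95| = £330.67 ≈ £331

£331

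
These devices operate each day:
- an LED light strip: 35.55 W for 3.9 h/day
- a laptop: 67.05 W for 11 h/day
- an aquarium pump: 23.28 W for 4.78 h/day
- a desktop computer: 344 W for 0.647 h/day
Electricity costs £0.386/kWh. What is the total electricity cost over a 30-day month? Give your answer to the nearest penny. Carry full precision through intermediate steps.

LED light strip: 35.55 W × 3.9 h × 30 d = 4,159 Wh = 4.159 kWh
laptop: 67.05 W × 11 h × 30 d = 22,126 Wh = 22.13 kWh
aquarium pump: 23.28 W × 4.78 h × 30 d = 3,338 Wh = 3.338 kWh
desktop computer: 344 W × 0.647 h × 30 d = 6,677 Wh = 6.677 kWh
Total energy = 4.159 + 22.13 + 3.338 + 6.677 = 36.3 kWh
Cost = 36.3 kWh × £0.386 = £14.01

£14.01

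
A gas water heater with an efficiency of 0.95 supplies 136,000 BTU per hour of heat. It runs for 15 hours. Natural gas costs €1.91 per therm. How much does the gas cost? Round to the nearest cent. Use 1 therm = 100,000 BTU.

€41.01

Heat delivered = 136,000 BTU/h × 15 h = 2,040,000 BTU
Gas input = 2,040,000 / 0.95 = 2,147,368 BTU
= 2,147,368 / 100,000 = 21.47 therm
Cost = 21.47 × €1.91/therm = €41.01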